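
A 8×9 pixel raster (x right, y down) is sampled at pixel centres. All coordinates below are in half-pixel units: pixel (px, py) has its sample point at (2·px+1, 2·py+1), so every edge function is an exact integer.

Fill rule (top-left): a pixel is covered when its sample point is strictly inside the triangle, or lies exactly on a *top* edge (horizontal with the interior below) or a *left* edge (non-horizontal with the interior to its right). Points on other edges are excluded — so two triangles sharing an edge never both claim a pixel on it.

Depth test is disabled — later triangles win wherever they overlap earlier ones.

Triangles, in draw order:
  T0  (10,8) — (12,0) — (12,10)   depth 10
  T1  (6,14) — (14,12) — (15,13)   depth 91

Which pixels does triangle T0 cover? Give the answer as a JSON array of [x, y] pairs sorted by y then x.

T0:
  2·area = 20
  edge (10, 8)→(12, 0): d=(2,-8) top-left  bias=+0
  edge (12, 0)→(12, 10): d=(0,10) right/bottom  bias=-1
  edge (12, 10)→(10, 8): d=(-2,-2) top-left  bias=+0
    (1,0)@(3, 1): e=[-70,90,0] → ·  [on edge]
    (2,1)@(5, 3): e=[-50,70,0] → ·  [on edge]
    (3,2)@(7, 5): e=[-30,50,0] → ·  [on edge]
    (5,2)@(11, 5): e=[2,10,8] → █
    (6,2)@(13, 5): e=[18,-10,12] → ·
    (4,3)@(9, 7): e=[-10,30,0] → ·  [on edge]
    (5,3)@(11, 7): e=[6,10,4] → █
    (6,3)@(13, 7): e=[22,-10,8] → ·
    (5,4)@(11, 9): e=[10,10,0] → █  [on edge]
    (6,4)@(13, 9): e=[26,-10,4] → ·
    (5,5)@(11, 11): e=[14,10,-4] → ·
    (6,5)@(13, 11): e=[30,-10,0] → ·  [on edge]
    (7,6)@(15, 13): e=[50,-30,0] → ·  [on edge]
  covered (3 px):
    · · · · · · · ·
    · · · · · · · ·
    · · · · · █ · ·
    · · · · · █ · ·
    · · · · · █ · ·
    · · · · · · · ·
    · · · · · · · ·
    · · · · · · · ·
    · · · · · · · ·
T1:
  2·area = 10
  edge (6, 14)→(14, 12): d=(8,-2) top-left  bias=+0
  edge (14, 12)→(15, 13): d=(1,1) right/bottom  bias=-1
  edge (15, 13)→(6, 14): d=(-9,1) right/bottom  bias=-1
    (1,0)@(3, 1): e=[-110,0,120] → ·  [on edge]
    (2,1)@(5, 3): e=[-90,0,100] → ·  [on edge]
    (3,2)@(7, 5): e=[-70,0,80] → ·  [on edge]
    (4,3)@(9, 7): e=[-50,0,60] → ·  [on edge]
    (5,4)@(11, 9): e=[-30,0,40] → ·  [on edge]
    (6,5)@(13, 11): e=[-10,0,20] → ·  [on edge]
    (5,6)@(11, 13): e=[2,4,4] → █
    (6,6)@(13, 13): e=[6,2,2] → █
    (7,6)@(15, 13): e=[10,0,0] → ·  [on edge]
    (5,7)@(11, 15): e=[18,6,-14] → ·
    (6,7)@(13, 15): e=[22,4,-16] → ·
  covered (2 px):
    · · · · · · · ·
    · · · · · · · ·
    · · · · · · · ·
    · · · · · · · ·
    · · · · · · · ·
    · · · · · · · ·
    · · · · · █ █ ·
    · · · · · · · ·
    · · · · · · · ·

Answer: [[5,2],[5,3],[5,4]]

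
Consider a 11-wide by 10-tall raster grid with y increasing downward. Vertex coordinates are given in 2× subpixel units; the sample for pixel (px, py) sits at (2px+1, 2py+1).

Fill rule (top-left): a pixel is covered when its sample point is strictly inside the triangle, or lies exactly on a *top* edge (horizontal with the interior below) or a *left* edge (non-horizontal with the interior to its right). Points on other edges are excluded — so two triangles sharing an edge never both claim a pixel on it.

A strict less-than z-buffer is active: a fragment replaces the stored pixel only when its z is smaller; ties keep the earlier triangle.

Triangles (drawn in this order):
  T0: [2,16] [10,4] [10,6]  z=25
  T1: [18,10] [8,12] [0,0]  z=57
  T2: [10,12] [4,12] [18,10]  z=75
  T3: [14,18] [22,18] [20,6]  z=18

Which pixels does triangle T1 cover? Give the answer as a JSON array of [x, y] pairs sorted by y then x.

T0:
  2·area = 16
  edge (2, 16)→(10, 4): d=(8,-12) top-left  bias=+0
  edge (10, 4)→(10, 6): d=(0,2) right/bottom  bias=-1
  edge (10, 6)→(2, 16): d=(-8,10) right/bottom  bias=-1
    (4,3)@(9, 7): e=[12,2,2] → █
    (5,3)@(11, 7): e=[36,-2,-18] → ·
    (3,4)@(7, 9): e=[4,6,6] → █
    (4,4)@(9, 9): e=[28,2,-14] → ·
    (3,5)@(7, 11): e=[20,6,-10] → ·
  covered (2 px):
    · · · · · · · · · · ·
    · · · · · · · · · · ·
    · · · · · · · · · · ·
    · · · · █ · · · · · ·
    · · · █ · · · · · · ·
    · · · · · · · · · · ·
    · · · · · · · · · · ·
    · · · · · · · · · · ·
    · · · · · · · · · · ·
    · · · · · · · · · · ·
T1:
  2·area = 136
  edge (18, 10)→(8, 12): d=(-10,2) right/bottom  bias=-1
  edge (8, 12)→(0, 0): d=(-8,-12) top-left  bias=+0
  edge (0, 0)→(18, 10): d=(18,10) right/bottom  bias=-1
    (0,0)@(1, 1): e=[124,4,8] → █
    (1,0)@(3, 1): e=[120,28,-12] → ·
    (0,1)@(1, 3): e=[104,-12,44] → ·
    (1,1)@(3, 3): e=[100,12,24] → █
    (2,1)@(5, 3): e=[96,36,4] → █
    (3,1)@(7, 3): e=[92,60,-16] → ·
    (1,2)@(3, 5): e=[80,-4,60] → ·
    (2,2)@(5, 5): e=[76,20,40] → █
    (3,2)@(7, 5): e=[72,44,20] → █
    (4,2)@(9, 5): e=[68,68,0] → ·  [on edge]
    (2,3)@(5, 7): e=[56,4,76] → █
    (4,3)@(9, 7): e=[48,52,36] → █
    (6,5)@(13, 11): e=[0,68,68] → ·  [on edge]
    (1,6)@(3, 13): e=[0,-68,204] → ·  [on edge]
  covered (16 px):
    █ · · · · · · · · · ·
    · █ █ · · · · · · · ·
    · · █ █ · · · · · · ·
    · · █ █ █ █ · · · · ·
    · · · █ █ █ █ █ · · ·
    · · · · █ █ · · · · ·
    · · · · · · · · · · ·
    · · · · · · · · · · ·
    · · · · · · · · · · ·
    · · · · · · · · · · ·
T2:
  2·area = 12
  edge (10, 12)→(4, 12): d=(-6,0) right/bottom  bias=-1
  edge (4, 12)→(18, 10): d=(14,-2) top-left  bias=+0
  edge (18, 10)→(10, 12): d=(-8,2) right/bottom  bias=-1
    (5,5)@(11, 11): e=[6,0,6] → █  [on edge]
    (6,5)@(13, 11): e=[6,4,2] → █
    (7,5)@(15, 11): e=[6,8,-2] → ·
    (5,6)@(11, 13): e=[-6,28,-10] → ·
    (6,6)@(13, 13): e=[-6,32,-14] → ·
  covered (2 px):
    · · · · · · · · · · ·
    · · · · · · · · · · ·
    · · · · · · · · · · ·
    · · · · · · · · · · ·
    · · · · · · · · · · ·
    · · · · · █ █ · · · ·
    · · · · · · · · · · ·
    · · · · · · · · · · ·
    · · · · · · · · · · ·
    · · · · · · · · · · ·
T3:
  2·area = 96  (B↔C swapped to make it positive)
  edge (14, 18)→(20, 6): d=(6,-12) top-left  bias=+0
  edge (20, 6)→(22, 18): d=(2,12) right/bottom  bias=-1
  edge (22, 18)→(14, 18): d=(-8,0) right/bottom  bias=-1
    (9,4)@(19, 9): e=[6,18,72] → █
    (10,4)@(21, 9): e=[30,-6,72] → ·
    (9,5)@(19, 11): e=[18,22,56] → █
    (10,5)@(21, 11): e=[42,-2,56] → ·
    (8,6)@(17, 13): e=[6,50,40] → █
    (10,6)@(21, 13): e=[54,2,40] → █
    (8,7)@(17, 15): e=[18,54,24] → █
    (7,8)@(15, 17): e=[6,82,8] → █
    (7,9)@(15, 19): e=[18,86,-8] → ·
    (8,9)@(17, 19): e=[42,62,-8] → ·
    (9,9)@(19, 19): e=[66,38,-8] → ·
    (10,9)@(21, 19): e=[90,14,-8] → ·
  covered (12 px):
    · · · · · · · · · · ·
    · · · · · · · · · · ·
    · · · · · · · · · · ·
    · · · · · · · · · · ·
    · · · · · · · · · █ ·
    · · · · · · · · · █ ·
    · · · · · · · · █ █ █
    · · · · · · · · █ █ █
    · · · · · · · █ █ █ █
    · · · · · · · · · · ·

Final: [[0,0],[1,1],[2,1],[2,2],[3,2],[2,3],[3,3],[4,3],[5,3],[3,4],[4,4],[5,4],[6,4],[7,4],[4,5],[5,5]]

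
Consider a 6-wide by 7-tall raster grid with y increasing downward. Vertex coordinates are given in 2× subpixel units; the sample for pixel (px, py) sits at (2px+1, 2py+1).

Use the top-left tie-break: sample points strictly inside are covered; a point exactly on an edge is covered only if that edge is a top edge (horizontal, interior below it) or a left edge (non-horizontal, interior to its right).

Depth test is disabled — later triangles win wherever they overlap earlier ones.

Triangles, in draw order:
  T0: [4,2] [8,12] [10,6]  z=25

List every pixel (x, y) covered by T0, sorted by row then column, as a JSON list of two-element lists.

T0:
  2·area = 44  (B↔C swapped to make it positive)
  edge (4, 2)→(10, 6): d=(6,4) right/bottom  bias=-1
  edge (10, 6)→(8, 12): d=(-2,6) right/bottom  bias=-1
  edge (8, 12)→(4, 2): d=(-4,-10) top-left  bias=+0
    (2,1)@(5, 3): e=[2,36,6] → █
    (3,1)@(7, 3): e=[-6,24,26] → ·
    (5,1)@(11, 3): e=[-22,0,66] → ·  [on edge]
    (2,2)@(5, 5): e=[14,32,-2] → ·
    (3,2)@(7, 5): e=[6,20,18] → █
    (4,2)@(9, 5): e=[-2,8,38] → ·
    (3,3)@(7, 7): e=[18,16,10] → █
    (4,3)@(9, 7): e=[10,4,30] → █
    (5,3)@(11, 7): e=[2,-8,50] → ·
    (3,4)@(7, 9): e=[30,12,2] → █
    (4,4)@(9, 9): e=[22,0,22] → ·  [on edge]
    (3,5)@(7, 11): e=[42,8,-6] → ·
  covered (5 px):
    · · · · · ·
    · · █ · · ·
    · · · █ · ·
    · · · █ █ ·
    · · · █ · ·
    · · · · · ·
    · · · · · ·

Result: [[2,1],[3,2],[3,3],[4,3],[3,4]]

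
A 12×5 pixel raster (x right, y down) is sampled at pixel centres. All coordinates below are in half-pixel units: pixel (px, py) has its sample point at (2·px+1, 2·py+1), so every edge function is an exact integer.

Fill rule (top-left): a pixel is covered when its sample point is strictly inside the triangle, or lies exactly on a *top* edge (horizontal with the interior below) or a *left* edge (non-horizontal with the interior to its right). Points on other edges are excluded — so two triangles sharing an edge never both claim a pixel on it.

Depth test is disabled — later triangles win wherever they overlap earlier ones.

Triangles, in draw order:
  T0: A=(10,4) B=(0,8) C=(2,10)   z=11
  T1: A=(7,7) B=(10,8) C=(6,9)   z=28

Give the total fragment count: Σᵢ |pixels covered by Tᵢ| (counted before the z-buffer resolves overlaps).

T0:
  2·area = 28  (B↔C swapped to make it positive)
  edge (10, 4)→(2, 10): d=(-8,6) right/bottom  bias=-1
  edge (2, 10)→(0, 8): d=(-2,-2) top-left  bias=+0
  edge (0, 8)→(10, 4): d=(10,-4) top-left  bias=+0
    (1,3)@(3, 7): e=[18,8,2] → █
    (2,3)@(5, 7): e=[6,12,10] → █
    (3,3)@(7, 7): e=[-6,16,18] → ·
    (0,4)@(1, 9): e=[14,0,14] → █  [on edge]
    (2,4)@(5, 9): e=[-10,8,30] → ·
  covered (4 px):
    · · · · · · · · · · · ·
    · · · · · · · · · · · ·
    · · · · · · · · · · · ·
    · █ █ · · · · · · · · ·
    █ █ · · · · · · · · · ·
T1:
  2·area = 7
  edge (7, 7)→(10, 8): d=(3,1) right/bottom  bias=-1
  edge (10, 8)→(6, 9): d=(-4,1) right/bottom  bias=-1
  edge (6, 9)→(7, 7): d=(1,-2) top-left  bias=+0
    (4,1)@(9, 3): e=[-14,21,0] → ·  [on edge]
    (0,2)@(1, 5): e=[0,21,-14] → ·  [on edge]
    (3,3)@(7, 7): e=[0,7,0] → ·  [on edge]
    (6,4)@(13, 9): e=[0,-7,14] → ·  [on edge]
  covered (0 px):
    · · · · · · · · · · · ·
    · · · · · · · · · · · ·
    · · · · · · · · · · · ·
    · · · · · · · · · · · ·
    · · · · · · · · · · · ·

Answer: 4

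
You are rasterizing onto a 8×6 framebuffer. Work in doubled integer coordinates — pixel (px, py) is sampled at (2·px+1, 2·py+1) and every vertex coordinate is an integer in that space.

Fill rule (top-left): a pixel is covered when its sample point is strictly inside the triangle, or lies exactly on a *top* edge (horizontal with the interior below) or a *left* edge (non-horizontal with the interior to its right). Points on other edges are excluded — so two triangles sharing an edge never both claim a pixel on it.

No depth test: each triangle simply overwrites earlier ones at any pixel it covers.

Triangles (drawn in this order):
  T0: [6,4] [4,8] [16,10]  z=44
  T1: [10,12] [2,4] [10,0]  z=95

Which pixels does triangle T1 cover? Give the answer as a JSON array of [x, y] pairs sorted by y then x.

T0:
  2·area = 52  (B↔C swapped to make it positive)
  edge (6, 4)→(16, 10): d=(10,6) right/bottom  bias=-1
  edge (16, 10)→(4, 8): d=(-12,-2) top-left  bias=+0
  edge (4, 8)→(6, 4): d=(2,-4) top-left  bias=+0
    (0,0)@(1, 1): e=[0,78,-26] → ·  [on edge]
    (3,2)@(7, 5): e=[4,42,6] → █
    (4,2)@(9, 5): e=[-8,46,14] → ·
    (2,3)@(5, 7): e=[36,14,2] → █
    (4,3)@(9, 7): e=[12,22,18] → █
    (5,3)@(11, 7): e=[0,26,26] → ·  [on edge]
    (2,4)@(5, 9): e=[56,-10,6] → ·
    (3,4)@(7, 9): e=[44,-6,14] → ·
    (4,4)@(9, 9): e=[32,-2,22] → ·
    (5,4)@(11, 9): e=[20,2,30] → █
    (6,4)@(13, 9): e=[8,6,38] → █
    (7,4)@(15, 9): e=[-4,10,46] → ·
  covered (6 px):
    · · · · · · · ·
    · · · · · · · ·
    · · · █ · · · ·
    · · █ █ █ · · ·
    · · · · · █ █ ·
    · · · · · · · ·
T1:
  2·area = 96
  edge (10, 12)→(2, 4): d=(-8,-8) top-left  bias=+0
  edge (2, 4)→(10, 0): d=(8,-4) top-left  bias=+0
  edge (10, 0)→(10, 12): d=(0,12) right/bottom  bias=-1
    (4,0)@(9, 1): e=[80,4,12] → █
    (5,0)@(11, 1): e=[96,12,-12] → ·
    (0,1)@(1, 3): e=[0,-12,108] → ·  [on edge]
    (2,1)@(5, 3): e=[32,4,60] → █
    (3,1)@(7, 3): e=[48,12,36] → █
    (5,1)@(11, 3): e=[80,28,-12] → ·
    (1,2)@(3, 5): e=[0,12,84] → █  [on edge]
    (5,2)@(11, 5): e=[64,44,-12] → ·
    (1,3)@(3, 7): e=[-16,28,84] → ·
    (2,3)@(5, 7): e=[0,36,60] → █  [on edge]
    (5,3)@(11, 7): e=[48,60,-12] → ·
    (2,4)@(5, 9): e=[-16,52,60] → ·
    (3,4)@(7, 9): e=[0,60,36] → █  [on edge]
    (4,5)@(9, 11): e=[0,84,12] → █  [on edge]
  covered (14 px):
    · · · · █ · · ·
    · · █ █ █ · · ·
    · █ █ █ █ · · ·
    · · █ █ █ · · ·
    · · · █ █ · · ·
    · · · · █ · · ·

Result: [[4,0],[2,1],[3,1],[4,1],[1,2],[2,2],[3,2],[4,2],[2,3],[3,3],[4,3],[3,4],[4,4],[4,5]]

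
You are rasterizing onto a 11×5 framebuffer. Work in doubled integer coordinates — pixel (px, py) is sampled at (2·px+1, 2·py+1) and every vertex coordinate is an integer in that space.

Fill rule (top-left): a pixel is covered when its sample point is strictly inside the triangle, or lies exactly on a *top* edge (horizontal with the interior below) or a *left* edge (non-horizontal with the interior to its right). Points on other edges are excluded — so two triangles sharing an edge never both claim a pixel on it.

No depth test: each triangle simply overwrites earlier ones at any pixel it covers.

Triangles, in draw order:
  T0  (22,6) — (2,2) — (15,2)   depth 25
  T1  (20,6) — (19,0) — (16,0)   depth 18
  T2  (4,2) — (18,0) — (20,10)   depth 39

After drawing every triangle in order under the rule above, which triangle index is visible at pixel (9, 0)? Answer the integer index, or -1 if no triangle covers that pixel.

T0:
  2·area = 52
  edge (22, 6)→(2, 2): d=(-20,-4) top-left  bias=+0
  edge (2, 2)→(15, 2): d=(13,0) top-left  bias=+0
  edge (15, 2)→(22, 6): d=(7,4) right/bottom  bias=-1
    (3,1)@(7, 3): e=[0,13,39] → #  [on edge]
    (4,1)@(9, 3): e=[8,13,31] → #
    (5,1)@(11, 3): e=[16,13,23] → #
    (6,1)@(13, 3): e=[24,13,15] → #
    (7,1)@(15, 3): e=[32,13,7] → #
    (8,1)@(17, 3): e=[40,13,-1] → ·
    (3,2)@(7, 5): e=[-40,39,53] → ·
    (4,2)@(9, 5): e=[-32,39,45] → ·
    (5,2)@(11, 5): e=[-24,39,37] → ·
    (6,2)@(13, 5): e=[-16,39,29] → ·
    (7,2)@(15, 5): e=[-8,39,21] → ·
    (8,2)@(17, 5): e=[0,39,13] → #  [on edge]
  covered (7 px):
    · · · · · · · · · · ·
    · · · # # # # # · · ·
    · · · · · · · · # # ·
    · · · · · · · · · · ·
    · · · · · · · · · · ·
T1:
  2·area = 18  (B↔C swapped to make it positive)
  edge (20, 6)→(16, 0): d=(-4,-6) top-left  bias=+0
  edge (16, 0)→(19, 0): d=(3,0) top-left  bias=+0
  edge (19, 0)→(20, 6): d=(1,6) right/bottom  bias=-1
    (8,0)@(17, 1): e=[2,3,13] → #
    (9,0)@(19, 1): e=[14,3,1] → #
    (10,0)@(21, 1): e=[26,3,-11] → ·
    (8,1)@(17, 3): e=[-6,9,15] → ·
    (9,1)@(19, 3): e=[6,9,3] → #
    (10,1)@(21, 3): e=[18,9,-9] → ·
    (9,2)@(19, 5): e=[-2,15,5] → ·
  covered (3 px):
    · · · · · · · · # # ·
    · · · · · · · · · # ·
    · · · · · · · · · · ·
    · · · · · · · · · · ·
    · · · · · · · · · · ·
T2:
  2·area = 144
  edge (4, 2)→(18, 0): d=(14,-2) top-left  bias=+0
  edge (18, 0)→(20, 10): d=(2,10) right/bottom  bias=-1
  edge (20, 10)→(4, 2): d=(-16,-8) top-left  bias=+0
    (5,0)@(11, 1): e=[0,72,72] → #  [on edge]
    (6,0)@(13, 1): e=[4,52,88] → #
    (7,0)@(15, 1): e=[8,32,104] → #
    (8,0)@(17, 1): e=[12,12,120] → #
    (9,0)@(19, 1): e=[16,-8,136] → ·
    (3,1)@(7, 3): e=[20,116,8] → #
    (4,1)@(9, 3): e=[24,96,24] → #
    (9,1)@(19, 3): e=[44,-4,104] → ·
    (3,2)@(7, 5): e=[48,120,-24] → ·
    (4,2)@(9, 5): e=[52,100,-8] → ·
    (5,2)@(11, 5): e=[56,80,8] → #
    (9,2)@(19, 5): e=[72,0,72] → ·  [on edge]
  covered (18 px):
    · · · · · # # # # · ·
    · · · # # # # # # · ·
    · · · · · # # # # · ·
    · · · · · · · # # # ·
    · · · · · · · · · # ·

Z-buffer (winner per pixel, '.' = empty):
  . . . . . 2 2 2 2 1 .
  . . . 2 2 2 2 2 2 1 .
  . . . . . 2 2 2 2 0 .
  . . . . . . . 2 2 2 .
  . . . . . . . . . 2 .

Final: 1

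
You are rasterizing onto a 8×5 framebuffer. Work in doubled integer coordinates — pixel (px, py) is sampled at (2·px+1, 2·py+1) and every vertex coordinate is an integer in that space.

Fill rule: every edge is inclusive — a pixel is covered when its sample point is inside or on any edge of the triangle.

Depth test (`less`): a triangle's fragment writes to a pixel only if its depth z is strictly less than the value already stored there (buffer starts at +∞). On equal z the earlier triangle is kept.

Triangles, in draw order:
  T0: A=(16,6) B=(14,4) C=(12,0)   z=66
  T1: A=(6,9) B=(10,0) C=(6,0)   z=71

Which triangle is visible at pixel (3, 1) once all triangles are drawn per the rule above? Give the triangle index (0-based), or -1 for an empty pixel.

T0:
  2·area = 4
  edge (16, 6)→(14, 4): d=(-2,-2) inclusive
  edge (14, 4)→(12, 0): d=(-2,-4) inclusive
  edge (12, 0)→(16, 6): d=(4,6) inclusive
    (5,0)@(11, 1): e=[0,-6,10] → ·  [on edge]
    (6,1)@(13, 3): e=[0,-2,6] → ·  [on edge]
    (7,2)@(15, 5): e=[0,2,2] → █  [on edge]
    (7,3)@(15, 7): e=[-4,-2,10] → ·
  covered (1 px):
    · · · · · · · ·
    · · · · · · · ·
    · · · · · · · █
    · · · · · · · ·
    · · · · · · · ·
T1:
  2·area = 36  (B↔C swapped to make it positive)
  edge (6, 9)→(6, 0): d=(0,-9) inclusive
  edge (6, 0)→(10, 0): d=(4,0) inclusive
  edge (10, 0)→(6, 9): d=(-4,9) inclusive
    (3,0)@(7, 1): e=[9,4,23] → █
    (4,0)@(9, 1): e=[27,4,5] → █
    (5,0)@(11, 1): e=[45,4,-13] → ·
    (3,1)@(7, 3): e=[9,12,15] → █
    (4,1)@(9, 3): e=[27,12,-3] → ·
    (3,2)@(7, 5): e=[9,20,7] → █
    (4,2)@(9, 5): e=[27,20,-11] → ·
    (3,3)@(7, 7): e=[9,28,-1] → ·
  covered (4 px):
    · · · █ █ · · ·
    · · · █ · · · ·
    · · · █ · · · ·
    · · · · · · · ·
    · · · · · · · ·

Z-buffer (winner per pixel, '.' = empty):
  . . . 1 1 . . .
  . . . 1 . . . .
  . . . 1 . . . 0
  . . . . . . . .
  . . . . . . . .

Final: 1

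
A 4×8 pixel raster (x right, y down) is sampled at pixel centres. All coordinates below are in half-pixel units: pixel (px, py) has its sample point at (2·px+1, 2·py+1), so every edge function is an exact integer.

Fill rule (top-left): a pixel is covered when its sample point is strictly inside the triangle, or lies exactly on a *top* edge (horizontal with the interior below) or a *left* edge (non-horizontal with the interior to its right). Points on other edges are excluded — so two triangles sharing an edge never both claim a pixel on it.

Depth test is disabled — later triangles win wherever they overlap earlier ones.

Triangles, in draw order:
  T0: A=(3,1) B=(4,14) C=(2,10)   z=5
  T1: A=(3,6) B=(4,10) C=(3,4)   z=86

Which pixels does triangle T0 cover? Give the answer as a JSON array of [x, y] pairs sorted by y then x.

T0:
  2·area = 22
  edge (3, 1)→(4, 14): d=(1,13) right/bottom  bias=-1
  edge (4, 14)→(2, 10): d=(-2,-4) top-left  bias=+0
  edge (2, 10)→(3, 1): d=(1,-9) top-left  bias=+0
    (1,0)@(3, 1): e=[0,22,0] → ·  [on edge]
    (1,1)@(3, 3): e=[2,18,2] → #
    (2,1)@(5, 3): e=[-24,26,20] → ·
    (1,2)@(3, 5): e=[4,14,4] → #
    (2,2)@(5, 5): e=[-22,22,22] → ·
    (1,3)@(3, 7): e=[6,10,6] → #
    (2,3)@(5, 7): e=[-20,18,24] → ·
    (1,4)@(3, 9): e=[8,6,8] → #
    (2,4)@(5, 9): e=[-18,14,26] → ·
    (1,5)@(3, 11): e=[10,2,10] → #
    (2,5)@(5, 11): e=[-16,10,28] → ·
    (1,6)@(3, 13): e=[12,-2,12] → ·
  covered (5 px):
    · · · ·
    · # · ·
    · # · ·
    · # · ·
    · # · ·
    · # · ·
    · · · ·
    · · · ·
T1:
  2·area = 2  (B↔C swapped to make it positive)
  edge (3, 6)→(3, 4): d=(0,-2) top-left  bias=+0
  edge (3, 4)→(4, 10): d=(1,6) right/bottom  bias=-1
  edge (4, 10)→(3, 6): d=(-1,-4) top-left  bias=+0
    (1,0)@(3, 1): e=[0,-3,5] → ·  [on edge]
    (1,1)@(3, 3): e=[0,-1,3] → ·  [on edge]
    (1,2)@(3, 5): e=[0,1,1] → #  [on edge]
    (2,2)@(5, 5): e=[4,-11,9] → ·
    (1,3)@(3, 7): e=[0,3,-1] → ·  [on edge]
    (1,4)@(3, 9): e=[0,5,-3] → ·  [on edge]
    (1,5)@(3, 11): e=[0,7,-5] → ·  [on edge]
    (1,6)@(3, 13): e=[0,9,-7] → ·  [on edge]
    (1,7)@(3, 15): e=[0,11,-9] → ·  [on edge]
  covered (1 px):
    · · · ·
    · · · ·
    · # · ·
    · · · ·
    · · · ·
    · · · ·
    · · · ·
    · · · ·

Result: [[1,1],[1,2],[1,3],[1,4],[1,5]]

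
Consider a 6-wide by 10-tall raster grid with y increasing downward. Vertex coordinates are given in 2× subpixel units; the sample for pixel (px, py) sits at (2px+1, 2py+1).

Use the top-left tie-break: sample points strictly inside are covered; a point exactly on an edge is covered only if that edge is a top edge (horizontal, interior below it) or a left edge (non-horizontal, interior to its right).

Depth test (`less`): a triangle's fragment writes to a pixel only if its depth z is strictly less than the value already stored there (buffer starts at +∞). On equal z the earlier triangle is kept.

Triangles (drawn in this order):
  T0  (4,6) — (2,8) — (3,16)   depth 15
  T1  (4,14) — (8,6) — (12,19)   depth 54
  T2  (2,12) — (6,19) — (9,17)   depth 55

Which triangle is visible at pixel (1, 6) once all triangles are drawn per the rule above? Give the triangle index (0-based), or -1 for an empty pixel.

T0:
  2·area = 18  (B↔C swapped to make it positive)
  edge (4, 6)→(3, 16): d=(-1,10) right/bottom  bias=-1
  edge (3, 16)→(2, 8): d=(-1,-8) top-left  bias=+0
  edge (2, 8)→(4, 6): d=(2,-2) top-left  bias=+0
    (4,0)@(9, 1): e=[-45,63,0] → .  [on edge]
    (3,1)@(7, 3): e=[-27,45,0] → .  [on edge]
    (2,2)@(5, 5): e=[-9,27,0] → .  [on edge]
    (1,3)@(3, 7): e=[9,9,0] → X  [on edge]
    (2,3)@(5, 7): e=[-11,25,4] → .
    (0,4)@(1, 9): e=[27,-9,0] → .  [on edge]
    (1,4)@(3, 9): e=[7,7,4] → X
    (2,4)@(5, 9): e=[-13,23,8] → .
    (1,5)@(3, 11): e=[5,5,8] → X
    (2,5)@(5, 11): e=[-15,21,12] → .
    (1,6)@(3, 13): e=[3,3,12] → X
    (2,6)@(5, 13): e=[-17,19,16] → .
  covered (5 px):
    . . . . . .
    . . . . . .
    . . . . . .
    . X . . . .
    . X . . . .
    . X . . . .
    . X . . . .
    . X . . . .
    . . . . . .
    . . . . . .
T1:
  2·area = 84
  edge (4, 14)→(8, 6): d=(4,-8) top-left  bias=+0
  edge (8, 6)→(12, 19): d=(4,13) right/bottom  bias=-1
  edge (12, 19)→(4, 14): d=(-8,-5) top-left  bias=+0
    (3,4)@(7, 9): e=[4,25,55] → X
    (4,4)@(9, 9): e=[20,-1,65] → .
    (3,5)@(7, 11): e=[12,33,39] → X
    (4,5)@(9, 11): e=[28,7,49] → X
    (5,5)@(11, 11): e=[44,-19,59] → .
    (2,6)@(5, 13): e=[4,67,13] → X
    (5,6)@(11, 13): e=[52,-11,43] → .
    (2,7)@(5, 15): e=[12,75,-3] → .
    (3,7)@(7, 15): e=[28,49,7] → X
    (5,7)@(11, 15): e=[60,-3,27] → .
    (3,8)@(7, 17): e=[36,57,-9] → .
    (4,8)@(9, 17): e=[52,31,1] → X
  covered (10 px):
    . . . . . .
    . . . . . .
    . . . . . .
    . . . . . .
    . . . X . .
    . . . X X .
    . . X X X .
    . . . X X .
    . . . . X X
    . . . . . .
T2:
  2·area = 29  (B↔C swapped to make it positive)
  edge (2, 12)→(9, 17): d=(7,5) right/bottom  bias=-1
  edge (9, 17)→(6, 19): d=(-3,2) right/bottom  bias=-1
  edge (6, 19)→(2, 12): d=(-4,-7) top-left  bias=+0
    (1,6)@(3, 13): e=[2,24,3] → X
    (2,6)@(5, 13): e=[-8,20,17] → .
    (1,7)@(3, 15): e=[16,18,-5] → .
    (2,7)@(5, 15): e=[6,14,9] → X
    (3,7)@(7, 15): e=[-4,10,23] → .
    (2,8)@(5, 17): e=[20,8,1] → X
    (3,8)@(7, 17): e=[10,4,15] → X
    (4,8)@(9, 17): e=[0,0,29] → .  [on edge]
    (2,9)@(5, 19): e=[34,2,-7] → .
    (3,9)@(7, 19): e=[24,-2,7] → .
  covered (4 px):
    . . . . . .
    . . . . . .
    . . . . . .
    . . . . . .
    . . . . . .
    . . . . . .
    . X . . . .
    . . X . . .
    . . X X . .
    . . . . . .

Z-buffer (winner per pixel, '.' = empty):
  . . . . . .
  . . . . . .
  . . . . . .
  . 0 . . . .
  . 0 . 1 . .
  . 0 . 1 1 .
  . 0 1 1 1 .
  . 0 2 1 1 .
  . . 2 2 1 1
  . . . . . .

Result: 0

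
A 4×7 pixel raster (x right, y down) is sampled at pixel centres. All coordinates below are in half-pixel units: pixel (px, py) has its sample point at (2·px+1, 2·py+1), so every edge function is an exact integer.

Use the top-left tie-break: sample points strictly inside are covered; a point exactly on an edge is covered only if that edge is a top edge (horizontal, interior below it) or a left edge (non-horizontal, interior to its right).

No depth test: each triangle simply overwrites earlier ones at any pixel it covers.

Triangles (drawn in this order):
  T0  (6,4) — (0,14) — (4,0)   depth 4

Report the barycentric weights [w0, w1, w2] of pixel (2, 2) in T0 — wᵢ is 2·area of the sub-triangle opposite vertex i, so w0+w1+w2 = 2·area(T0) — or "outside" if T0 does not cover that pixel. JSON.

T0:
  2·area = 44
  edge (6, 4)→(0, 14): d=(-6,10) right/bottom  bias=-1
  edge (0, 14)→(4, 0): d=(4,-14) top-left  bias=+0
  edge (4, 0)→(6, 4): d=(2,4) right/bottom  bias=-1
    (2,1)@(5, 3): e=[16,26,2] → █
    (3,1)@(7, 3): e=[-4,54,-6] → ·
    (1,2)@(3, 5): e=[24,6,14] → █
    (3,2)@(7, 5): e=[-16,62,-2] → ·
    (1,3)@(3, 7): e=[12,14,18] → █
    (2,3)@(5, 7): e=[-8,42,10] → ·
    (1,4)@(3, 9): e=[0,22,22] → ·  [on edge]
    (0,5)@(1, 11): e=[8,2,34] → █
    (1,5)@(3, 11): e=[-12,30,26] → ·
    (0,6)@(1, 13): e=[-4,10,38] → ·
  covered (5 px):
    · · · ·
    · · █ ·
    · █ █ ·
    · █ · ·
    · · · ·
    █ · · ·
    · · · ·

Answer: [34,6,4]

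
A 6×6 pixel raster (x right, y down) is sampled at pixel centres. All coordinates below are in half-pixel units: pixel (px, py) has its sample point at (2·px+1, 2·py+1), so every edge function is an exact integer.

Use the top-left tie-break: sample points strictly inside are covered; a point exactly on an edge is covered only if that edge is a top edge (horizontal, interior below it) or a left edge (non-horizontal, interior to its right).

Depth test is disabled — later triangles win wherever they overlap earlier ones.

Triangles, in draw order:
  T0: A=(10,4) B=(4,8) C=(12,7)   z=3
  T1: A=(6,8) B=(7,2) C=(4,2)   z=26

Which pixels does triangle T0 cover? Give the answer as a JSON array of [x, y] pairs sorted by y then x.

T0:
  2·area = 26  (B↔C swapped to make it positive)
  edge (10, 4)→(12, 7): d=(2,3) right/bottom  bias=-1
  edge (12, 7)→(4, 8): d=(-8,1) right/bottom  bias=-1
  edge (4, 8)→(10, 4): d=(6,-4) top-left  bias=+0
    (4,2)@(9, 5): e=[5,19,2] → #
    (5,2)@(11, 5): e=[-1,17,10] → ·
    (3,3)@(7, 7): e=[15,5,6] → #
    (5,3)@(11, 7): e=[3,1,22] → #
    (3,4)@(7, 9): e=[19,-11,18] → ·
    (4,4)@(9, 9): e=[13,-13,26] → ·
    (5,4)@(11, 9): e=[7,-15,34] → ·
  covered (4 px):
    · · · · · ·
    · · · · · ·
    · · · · # ·
    · · · # # #
    · · · · · ·
    · · · · · ·
T1:
  2·area = 18  (B↔C swapped to make it positive)
  edge (6, 8)→(4, 2): d=(-2,-6) top-left  bias=+0
  edge (4, 2)→(7, 2): d=(3,0) top-left  bias=+0
  edge (7, 2)→(6, 8): d=(-1,6) right/bottom  bias=-1
    (2,1)@(5, 3): e=[4,3,11] → #
    (3,1)@(7, 3): e=[16,3,-1] → ·
    (2,2)@(5, 5): e=[0,9,9] → #  [on edge]
    (3,2)@(7, 5): e=[12,9,-3] → ·
    (2,3)@(5, 7): e=[-4,15,7] → ·
    (3,5)@(7, 11): e=[0,27,-9] → ·  [on edge]
  covered (2 px):
    · · · · · ·
    · · # · · ·
    · · # · · ·
    · · · · · ·
    · · · · · ·
    · · · · · ·

Final: [[4,2],[3,3],[4,3],[5,3]]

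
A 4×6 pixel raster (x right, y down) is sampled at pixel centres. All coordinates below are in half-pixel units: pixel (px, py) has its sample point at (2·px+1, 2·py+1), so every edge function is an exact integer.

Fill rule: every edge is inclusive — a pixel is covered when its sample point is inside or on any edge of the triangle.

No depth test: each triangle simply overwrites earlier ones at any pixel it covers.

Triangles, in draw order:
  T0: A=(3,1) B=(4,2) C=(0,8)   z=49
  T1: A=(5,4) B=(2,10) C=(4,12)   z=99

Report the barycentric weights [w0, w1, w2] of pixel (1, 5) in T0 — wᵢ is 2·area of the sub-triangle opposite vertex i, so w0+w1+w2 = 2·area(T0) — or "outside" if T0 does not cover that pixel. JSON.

T0:
  2·area = 10
  edge (3, 1)→(4, 2): d=(1,1) inclusive
  edge (4, 2)→(0, 8): d=(-4,6) inclusive
  edge (0, 8)→(3, 1): d=(3,-7) inclusive
    (1,0)@(3, 1): e=[0,10,0] → X  [on edge]
    (2,0)@(5, 1): e=[-2,-2,14] → .
    (1,1)@(3, 3): e=[2,2,6] → X
    (2,1)@(5, 3): e=[0,-10,20] → .  [on edge]
    (1,2)@(3, 5): e=[4,-6,12] → .
    (3,2)@(7, 5): e=[0,-30,40] → .  [on edge]
  covered (2 px):
    . X . .
    . X . .
    . . . .
    . . . .
    . . . .
    . . . .
T1:
  2·area = 18  (B↔C swapped to make it positive)
  edge (5, 4)→(4, 12): d=(-1,8) inclusive
  edge (4, 12)→(2, 10): d=(-2,-2) inclusive
  edge (2, 10)→(5, 4): d=(3,-6) inclusive
    (0,4)@(1, 9): e=[27,0,-9] → .  [on edge]
    (1,4)@(3, 9): e=[11,4,3] → X
    (2,4)@(5, 9): e=[-5,8,15] → .
    (1,5)@(3, 11): e=[9,0,9] → X  [on edge]
    (2,5)@(5, 11): e=[-7,4,21] → .
  covered (2 px):
    . . . .
    . . . .
    . . . .
    . . . .
    . X . .
    . X . .

Answer: "outside"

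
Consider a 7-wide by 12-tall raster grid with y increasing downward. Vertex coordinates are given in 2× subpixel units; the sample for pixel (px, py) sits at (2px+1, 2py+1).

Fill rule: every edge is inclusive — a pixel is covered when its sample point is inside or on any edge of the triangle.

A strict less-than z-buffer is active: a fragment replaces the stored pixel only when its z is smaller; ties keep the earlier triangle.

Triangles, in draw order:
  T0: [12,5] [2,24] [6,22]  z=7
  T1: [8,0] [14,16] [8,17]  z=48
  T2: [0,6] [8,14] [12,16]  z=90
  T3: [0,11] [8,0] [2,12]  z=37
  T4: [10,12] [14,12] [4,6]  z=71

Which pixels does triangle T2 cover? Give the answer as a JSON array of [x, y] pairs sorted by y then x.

T0:
  2·area = 56  (B↔C swapped to make it positive)
  edge (12, 5)→(6, 22): d=(-6,17) inclusive
  edge (6, 22)→(2, 24): d=(-4,2) inclusive
  edge (2, 24)→(12, 5): d=(10,-19) inclusive
    (5,3)@(11, 7): e=[5,50,1] → #
    (6,3)@(13, 7): e=[-29,46,39] → ·
    (5,4)@(11, 9): e=[-7,42,21] → ·
    (4,5)@(9, 11): e=[15,38,3] → #
    (5,5)@(11, 11): e=[-19,34,41] → ·
    (4,6)@(9, 13): e=[3,30,23] → #
    (5,6)@(11, 13): e=[-31,26,61] → ·
    (3,7)@(7, 15): e=[25,26,5] → #
    (4,7)@(9, 15): e=[-9,22,43] → ·
    (3,8)@(7, 17): e=[13,18,25] → #
    (4,8)@(9, 17): e=[-21,14,63] → ·
    (2,9)@(5, 19): e=[35,14,7] → #
  covered (9 px):
    · · · · · · ·
    · · · · · · ·
    · · · · · · ·
    · · · · · # ·
    · · · · · · ·
    · · · · # · ·
    · · · · # · ·
    · · · # · · ·
    · · · # · · ·
    · · # # · · ·
    · · # · · · ·
    · # · · · · ·
T1:
  2·area = 102
  edge (8, 0)→(14, 16): d=(6,16) inclusive
  edge (14, 16)→(8, 17): d=(-6,1) inclusive
  edge (8, 17)→(8, 0): d=(0,-17) inclusive
    (4,1)@(9, 3): e=[2,83,17] → #
    (5,1)@(11, 3): e=[-30,81,51] → ·
    (4,2)@(9, 5): e=[14,71,17] → #
    (5,2)@(11, 5): e=[-18,69,51] → ·
    (4,3)@(9, 7): e=[26,59,17] → #
    (5,3)@(11, 7): e=[-6,57,51] → ·
    (4,4)@(9, 9): e=[38,47,17] → #
    (5,4)@(11, 9): e=[6,45,51] → #
    (6,4)@(13, 9): e=[-26,43,85] → ·
    (4,5)@(9, 11): e=[50,35,17] → #
    (6,5)@(13, 11): e=[-14,31,85] → ·
    (4,6)@(9, 13): e=[62,23,17] → #
  covered (12 px):
    · · · · · · ·
    · · · · # · ·
    · · · · # · ·
    · · · · # · ·
    · · · · # # ·
    · · · · # # ·
    · · · · # # ·
    · · · · # # #
    · · · · · · ·
    · · · · · · ·
    · · · · · · ·
    · · · · · · ·
T2:
  2·area = 16  (B↔C swapped to make it positive)
  edge (0, 6)→(12, 16): d=(12,10) inclusive
  edge (12, 16)→(8, 14): d=(-4,-2) inclusive
  edge (8, 14)→(0, 6): d=(-8,-8) inclusive
    (0,3)@(1, 7): e=[2,14,0] → #  [on edge]
    (1,3)@(3, 7): e=[-18,18,16] → ·
    (0,4)@(1, 9): e=[26,6,-16] → ·
    (1,4)@(3, 9): e=[6,10,0] → #  [on edge]
    (2,4)@(5, 9): e=[-14,14,16] → ·
    (1,5)@(3, 11): e=[30,2,-16] → ·
    (2,5)@(5, 11): e=[10,6,0] → #  [on edge]
    (3,5)@(7, 11): e=[-10,10,16] → ·
    (2,6)@(5, 13): e=[34,-2,-16] → ·
    (3,6)@(7, 13): e=[14,2,0] → #  [on edge]
    (4,6)@(9, 13): e=[-6,6,16] → ·
    (3,7)@(7, 15): e=[38,-6,-16] → ·
    (4,7)@(9, 15): e=[18,-2,0] → ·  [on edge]
    (5,8)@(11, 17): e=[22,-6,0] → ·  [on edge]
    (6,9)@(13, 19): e=[26,-10,0] → ·  [on edge]
  covered (4 px):
    · · · · · · ·
    · · · · · · ·
    · · · · · · ·
    # · · · · · ·
    · # · · · · ·
    · · # · · · ·
    · · · # · · ·
    · · · · · · ·
    · · · · · · ·
    · · · · · · ·
    · · · · · · ·
    · · · · · · ·
T3:
  2·area = 30
  edge (0, 11)→(8, 0): d=(8,-11) inclusive
  edge (8, 0)→(2, 12): d=(-6,12) inclusive
  edge (2, 12)→(0, 11): d=(-2,-1) inclusive
    (2,2)@(5, 5): e=[7,6,17] → #
    (3,2)@(7, 5): e=[29,-18,19] → ·
    (1,3)@(3, 7): e=[1,18,11] → #
    (2,3)@(5, 7): e=[23,-6,13] → ·
    (1,4)@(3, 9): e=[17,6,7] → #
    (2,4)@(5, 9): e=[39,-18,9] → ·
    (0,5)@(1, 11): e=[11,18,1] → #
    (1,5)@(3, 11): e=[33,-6,3] → ·
    (0,6)@(1, 13): e=[27,6,-3] → ·
  covered (4 px):
    · · · · · · ·
    · · · · · · ·
    · · # · · · ·
    · # · · · · ·
    · # · · · · ·
    # · · · · · ·
    · · · · · · ·
    · · · · · · ·
    · · · · · · ·
    · · · · · · ·
    · · · · · · ·
    · · · · · · ·
T4:
  2·area = 24  (B↔C swapped to make it positive)
  edge (10, 12)→(4, 6): d=(-6,-6) inclusive
  edge (4, 6)→(14, 12): d=(10,6) inclusive
  edge (14, 12)→(10, 12): d=(-4,0) inclusive
    (0,1)@(1, 3): e=[0,-12,36] → ·  [on edge]
    (1,2)@(3, 5): e=[0,-4,28] → ·  [on edge]
    (2,3)@(5, 7): e=[0,4,20] → #  [on edge]
    (3,3)@(7, 7): e=[12,-8,20] → ·
    (2,4)@(5, 9): e=[-12,24,12] → ·
    (3,4)@(7, 9): e=[0,12,12] → #  [on edge]
    (4,4)@(9, 9): e=[12,0,12] → #  [on edge]
    (5,4)@(11, 9): e=[24,-12,12] → ·
    (3,5)@(7, 11): e=[-12,32,4] → ·
    (4,5)@(9, 11): e=[0,20,4] → #  [on edge]
    (5,5)@(11, 11): e=[12,8,4] → #
    (6,5)@(13, 11): e=[24,-4,4] → ·
    (5,6)@(11, 13): e=[0,28,-4] → ·  [on edge]
    (6,7)@(13, 15): e=[0,36,-12] → ·  [on edge]
  covered (5 px):
    · · · · · · ·
    · · · · · · ·
    · · · · · · ·
    · · # · · · ·
    · · · # # · ·
    · · · · # # ·
    · · · · · · ·
    · · · · · · ·
    · · · · · · ·
    · · · · · · ·
    · · · · · · ·
    · · · · · · ·

Answer: [[0,3],[1,4],[2,5],[3,6]]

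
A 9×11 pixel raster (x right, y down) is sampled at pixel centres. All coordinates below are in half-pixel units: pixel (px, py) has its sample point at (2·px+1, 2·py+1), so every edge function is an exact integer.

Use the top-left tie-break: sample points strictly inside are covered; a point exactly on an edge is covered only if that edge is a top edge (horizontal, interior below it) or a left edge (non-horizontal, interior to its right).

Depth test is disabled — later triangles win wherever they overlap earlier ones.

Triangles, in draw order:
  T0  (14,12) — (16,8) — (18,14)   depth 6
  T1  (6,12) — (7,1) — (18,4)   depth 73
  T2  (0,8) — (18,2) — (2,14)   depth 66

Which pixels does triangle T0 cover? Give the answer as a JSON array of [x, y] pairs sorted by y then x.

T0:
  2·area = 20
  edge (14, 12)→(16, 8): d=(2,-4) top-left  bias=+0
  edge (16, 8)→(18, 14): d=(2,6) right/bottom  bias=-1
  edge (18, 14)→(14, 12): d=(-4,-2) top-left  bias=+0
    (7,2)@(15, 5): e=[-10,0,30] → .  [on edge]
    (7,5)@(15, 11): e=[2,12,6] → X
    (8,5)@(17, 11): e=[10,0,10] → .  [on edge]
    (7,6)@(15, 13): e=[6,16,-2] → .
    (8,6)@(17, 13): e=[14,4,2] → X
    (8,7)@(17, 15): e=[18,8,-6] → .
  covered (2 px):
    . . . . . . . . .
    . . . . . . . . .
    . . . . . . . . .
    . . . . . . . . .
    . . . . . . . . .
    . . . . . . . X .
    . . . . . . . . X
    . . . . . . . . .
    . . . . . . . . .
    . . . . . . . . .
    . . . . . . . . .
T1:
  2·area = 124
  edge (6, 12)→(7, 1): d=(1,-11) top-left  bias=+0
  edge (7, 1)→(18, 4): d=(11,3) right/bottom  bias=-1
  edge (18, 4)→(6, 12): d=(-12,8) right/bottom  bias=-1
    (3,0)@(7, 1): e=[0,0,124] → .  [on edge]
    (3,1)@(7, 3): e=[2,22,100] → X
    (4,1)@(9, 3): e=[24,16,84] → X
    (5,1)@(11, 3): e=[46,10,68] → X
    (6,1)@(13, 3): e=[68,4,52] → X
    (7,1)@(15, 3): e=[90,-2,36] → .
    (3,2)@(7, 5): e=[4,44,76] → X
    (7,2)@(15, 5): e=[92,20,12] → X
    (8,2)@(17, 5): e=[114,14,-4] → .
    (3,3)@(7, 7): e=[6,66,52] → X
    (7,3)@(15, 7): e=[94,42,-12] → .
    (3,4)@(7, 9): e=[8,88,28] → X
  covered (16 px):
    . . . . . . . . .
    . . . X X X X . .
    . . . X X X X X .
    . . . X X X X . .
    . . . X X . . . .
    . . . X . . . . .
    . . . . . . . . .
    . . . . . . . . .
    . . . . . . . . .
    . . . . . . . . .
    . . . . . . . . .
T2:
  2·area = 120
  edge (0, 8)→(18, 2): d=(18,-6) top-left  bias=+0
  edge (18, 2)→(2, 14): d=(-16,12) right/bottom  bias=-1
  edge (2, 14)→(0, 8): d=(-2,-6) top-left  bias=+0
    (7,1)@(15, 3): e=[0,20,100] → X  [on edge]
    (8,1)@(17, 3): e=[12,-4,112] → .
    (4,2)@(9, 5): e=[0,60,60] → X  [on edge]
    (5,2)@(11, 5): e=[12,36,72] → X
    (6,2)@(13, 5): e=[24,12,84] → X
    (7,2)@(15, 5): e=[36,-12,96] → .
    (1,3)@(3, 7): e=[0,100,20] → X  [on edge]
    (2,3)@(5, 7): e=[12,76,32] → X
    (3,3)@(7, 7): e=[24,52,44] → X
    (6,3)@(13, 7): e=[60,-20,80] → .
    (0,4)@(1, 9): e=[24,92,4] → X
    (4,4)@(9, 9): e=[72,-4,52] → .
    (0,5)@(1, 11): e=[60,60,0] → X  [on edge]
    (1,8)@(3, 17): e=[180,-60,0] → .  [on edge]
  covered (17 px):
    . . . . . . . . .
    . . . . . . . X .
    . . . . X X X . .
    . X X X X X . . .
    X X X X . . . . .
    X X X . . . . . .
    . X . . . . . . .
    . . . . . . . . .
    . . . . . . . . .
    . . . . . . . . .
    . . . . . . . . .

Final: [[7,5],[8,6]]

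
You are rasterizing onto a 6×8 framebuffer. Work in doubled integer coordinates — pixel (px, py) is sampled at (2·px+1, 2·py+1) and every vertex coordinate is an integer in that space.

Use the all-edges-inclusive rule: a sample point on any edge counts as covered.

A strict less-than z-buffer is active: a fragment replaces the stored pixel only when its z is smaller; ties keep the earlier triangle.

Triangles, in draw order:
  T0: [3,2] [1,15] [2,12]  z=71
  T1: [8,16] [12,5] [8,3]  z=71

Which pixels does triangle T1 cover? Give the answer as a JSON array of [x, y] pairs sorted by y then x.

T0:
  2·area = 7  (B↔C swapped to make it positive)
  edge (3, 2)→(2, 12): d=(-1,10) inclusive
  edge (2, 12)→(1, 15): d=(-1,3) inclusive
  edge (1, 15)→(3, 2): d=(2,-13) inclusive
    (2,1)@(5, 3): e=[-21,0,28] → ·  [on edge]
    (1,4)@(3, 9): e=[-7,0,14] → ·  [on edge]
    (0,7)@(1, 15): e=[7,0,0] → █  [on edge]
    (1,7)@(3, 15): e=[-13,-6,26] → ·
  covered (1 px):
    · · · · · ·
    · · · · · ·
    · · · · · ·
    · · · · · ·
    · · · · · ·
    · · · · · ·
    · · · · · ·
    █ · · · · ·
T1:
  2·area = 52  (B↔C swapped to make it positive)
  edge (8, 16)→(8, 3): d=(0,-13) inclusive
  edge (8, 3)→(12, 5): d=(4,2) inclusive
  edge (12, 5)→(8, 16): d=(-4,11) inclusive
    (4,2)@(9, 5): e=[13,6,33] → █
    (5,2)@(11, 5): e=[39,2,11] → █
    (4,3)@(9, 7): e=[13,14,25] → █
    (4,4)@(9, 9): e=[13,22,17] → █
    (5,4)@(11, 9): e=[39,18,-5] → ·
    (4,5)@(9, 11): e=[13,30,9] → █
    (5,5)@(11, 11): e=[39,26,-13] → ·
    (4,6)@(9, 13): e=[13,38,1] → █
    (5,6)@(11, 13): e=[39,34,-21] → ·
    (4,7)@(9, 15): e=[13,46,-7] → ·
  covered (7 px):
    · · · · · ·
    · · · · · ·
    · · · · █ █
    · · · · █ █
    · · · · █ ·
    · · · · █ ·
    · · · · █ ·
    · · · · · ·

Result: [[4,2],[5,2],[4,3],[5,3],[4,4],[4,5],[4,6]]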